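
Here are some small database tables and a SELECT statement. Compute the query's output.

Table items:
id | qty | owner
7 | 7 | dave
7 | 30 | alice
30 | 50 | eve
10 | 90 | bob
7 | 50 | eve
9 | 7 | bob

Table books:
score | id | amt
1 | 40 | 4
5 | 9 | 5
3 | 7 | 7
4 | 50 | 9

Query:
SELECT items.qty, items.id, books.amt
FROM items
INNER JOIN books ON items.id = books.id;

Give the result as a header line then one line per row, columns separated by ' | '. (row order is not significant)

== RESULT ==
items.qty | items.id | books.amt
7 | 7 | 7
30 | 7 | 7
50 | 7 | 7
7 | 9 | 5

Derivation:
After JOIN books (4 rows):
items.id | items.qty | items.owner | books.score | books.id | books.amt
7 | 7 | dave | 3 | 7 | 7
7 | 30 | alice | 3 | 7 | 7
7 | 50 | eve | 3 | 7 | 7
9 | 7 | bob | 5 | 9 | 5
After SELECT (4 rows):
items.qty | items.id | books.amt
7 | 7 | 7
30 | 7 | 7
50 | 7 | 7
7 | 9 | 5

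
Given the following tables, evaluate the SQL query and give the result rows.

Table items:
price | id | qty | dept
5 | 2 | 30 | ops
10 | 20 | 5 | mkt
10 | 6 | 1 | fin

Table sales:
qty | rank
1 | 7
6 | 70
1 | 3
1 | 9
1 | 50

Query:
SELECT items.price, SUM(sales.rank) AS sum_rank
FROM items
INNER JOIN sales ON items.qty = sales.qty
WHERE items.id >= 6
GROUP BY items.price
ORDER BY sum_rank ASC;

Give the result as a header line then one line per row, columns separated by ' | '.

== RESULT ==
items.price | sum_rank
10 | 69

Derivation:
After JOIN sales (4 rows):
items.price | items.id | items.qty | items.dept | sales.qty | sales.rank
10 | 6 | 1 | fin | 1 | 7
10 | 6 | 1 | fin | 1 | 3
10 | 6 | 1 | fin | 1 | 9
10 | 6 | 1 | fin | 1 | 50
After WHERE (4 rows):
items.price | items.id | items.qty | items.dept | sales.qty | sales.rank
10 | 6 | 1 | fin | 1 | 7
10 | 6 | 1 | fin | 1 | 3
10 | 6 | 1 | fin | 1 | 9
10 | 6 | 1 | fin | 1 | 50
After GROUP BY (1 rows):
items.price | sum_rank
10 | 69
After ORDER BY (1 rows):
items.price | sum_rank
10 | 69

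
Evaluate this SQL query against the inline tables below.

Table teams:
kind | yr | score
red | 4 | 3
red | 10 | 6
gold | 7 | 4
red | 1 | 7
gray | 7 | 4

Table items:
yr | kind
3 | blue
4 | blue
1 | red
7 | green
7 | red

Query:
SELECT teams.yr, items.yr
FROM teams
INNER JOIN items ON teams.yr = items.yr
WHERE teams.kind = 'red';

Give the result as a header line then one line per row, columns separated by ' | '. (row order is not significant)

== RESULT ==
teams.yr | items.yr
4 | 4
1 | 1

Derivation:
After JOIN items (6 rows):
teams.kind | teams.yr | teams.score | items.yr | items.kind
red | 4 | 3 | 4 | blue
gold | 7 | 4 | 7 | green
gold | 7 | 4 | 7 | red
red | 1 | 7 | 1 | red
gray | 7 | 4 | 7 | green
gray | 7 | 4 | 7 | red
After WHERE (2 rows):
teams.kind | teams.yr | teams.score | items.yr | items.kind
red | 4 | 3 | 4 | blue
red | 1 | 7 | 1 | red
After SELECT (2 rows):
teams.yr | items.yr
4 | 4
1 | 1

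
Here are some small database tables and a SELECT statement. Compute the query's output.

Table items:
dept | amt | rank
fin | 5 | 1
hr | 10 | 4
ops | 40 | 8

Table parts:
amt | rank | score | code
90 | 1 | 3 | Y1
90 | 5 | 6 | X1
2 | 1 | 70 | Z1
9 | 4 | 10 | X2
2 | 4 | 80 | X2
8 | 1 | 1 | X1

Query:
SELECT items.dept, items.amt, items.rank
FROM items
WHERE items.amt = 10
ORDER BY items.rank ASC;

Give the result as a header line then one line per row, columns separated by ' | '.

After WHERE (1 rows):
items.dept | items.amt | items.rank
hr | 10 | 4
After SELECT (1 rows):
items.dept | items.amt | items.rank
hr | 10 | 4
After ORDER BY (1 rows):
items.dept | items.amt | items.rank
hr | 10 | 4

== RESULT ==
items.dept | items.amt | items.rank
hr | 10 | 4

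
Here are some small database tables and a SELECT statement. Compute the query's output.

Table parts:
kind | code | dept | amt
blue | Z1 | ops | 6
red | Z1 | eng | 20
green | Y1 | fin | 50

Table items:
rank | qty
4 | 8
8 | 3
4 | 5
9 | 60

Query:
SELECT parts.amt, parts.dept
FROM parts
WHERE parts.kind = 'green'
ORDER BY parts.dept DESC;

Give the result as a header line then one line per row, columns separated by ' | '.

== RESULT ==
parts.amt | parts.dept
50 | fin

Derivation:
After WHERE (1 rows):
parts.kind | parts.code | parts.dept | parts.amt
green | Y1 | fin | 50
After SELECT (1 rows):
parts.amt | parts.dept
50 | fin
After ORDER BY (1 rows):
parts.amt | parts.dept
50 | fin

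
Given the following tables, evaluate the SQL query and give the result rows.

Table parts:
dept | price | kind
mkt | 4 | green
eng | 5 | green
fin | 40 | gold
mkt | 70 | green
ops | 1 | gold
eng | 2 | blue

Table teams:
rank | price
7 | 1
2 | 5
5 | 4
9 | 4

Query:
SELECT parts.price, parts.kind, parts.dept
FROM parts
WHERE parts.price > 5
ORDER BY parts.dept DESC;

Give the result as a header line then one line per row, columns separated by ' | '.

== RESULT ==
parts.price | parts.kind | parts.dept
70 | green | mkt
40 | gold | fin

Derivation:
After WHERE (2 rows):
parts.dept | parts.price | parts.kind
fin | 40 | gold
mkt | 70 | green
After SELECT (2 rows):
parts.price | parts.kind | parts.dept
40 | gold | fin
70 | green | mkt
After ORDER BY (2 rows):
parts.price | parts.kind | parts.dept
70 | green | mkt
40 | gold | fin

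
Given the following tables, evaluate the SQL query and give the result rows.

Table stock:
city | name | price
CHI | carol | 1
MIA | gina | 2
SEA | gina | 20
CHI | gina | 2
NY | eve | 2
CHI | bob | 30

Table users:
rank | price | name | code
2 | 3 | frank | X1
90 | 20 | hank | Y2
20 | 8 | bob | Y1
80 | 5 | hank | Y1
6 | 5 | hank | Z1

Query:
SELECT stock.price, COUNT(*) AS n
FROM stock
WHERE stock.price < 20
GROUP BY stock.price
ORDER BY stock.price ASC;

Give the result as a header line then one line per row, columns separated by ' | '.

== RESULT ==
stock.price | n
1 | 1
2 | 3

Derivation:
After WHERE (4 rows):
stock.city | stock.name | stock.price
CHI | carol | 1
MIA | gina | 2
CHI | gina | 2
NY | eve | 2
After GROUP BY (2 rows):
stock.price | n
1 | 1
2 | 3
After ORDER BY (2 rows):
stock.price | n
1 | 1
2 | 3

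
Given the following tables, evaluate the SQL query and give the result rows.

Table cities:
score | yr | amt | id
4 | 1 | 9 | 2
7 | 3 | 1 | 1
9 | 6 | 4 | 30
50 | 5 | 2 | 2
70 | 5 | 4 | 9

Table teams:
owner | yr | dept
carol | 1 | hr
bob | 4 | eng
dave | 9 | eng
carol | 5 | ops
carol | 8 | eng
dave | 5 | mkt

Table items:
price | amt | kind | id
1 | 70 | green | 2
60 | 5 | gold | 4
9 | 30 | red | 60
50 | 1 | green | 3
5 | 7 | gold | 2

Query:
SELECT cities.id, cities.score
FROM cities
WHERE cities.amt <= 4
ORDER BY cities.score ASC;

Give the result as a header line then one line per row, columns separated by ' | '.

After WHERE (4 rows):
cities.score | cities.yr | cities.amt | cities.id
7 | 3 | 1 | 1
9 | 6 | 4 | 30
50 | 5 | 2 | 2
70 | 5 | 4 | 9
After SELECT (4 rows):
cities.id | cities.score
1 | 7
30 | 9
2 | 50
9 | 70
After ORDER BY (4 rows):
cities.id | cities.score
1 | 7
30 | 9
2 | 50
9 | 70

== RESULT ==
cities.id | cities.score
1 | 7
30 | 9
2 | 50
9 | 70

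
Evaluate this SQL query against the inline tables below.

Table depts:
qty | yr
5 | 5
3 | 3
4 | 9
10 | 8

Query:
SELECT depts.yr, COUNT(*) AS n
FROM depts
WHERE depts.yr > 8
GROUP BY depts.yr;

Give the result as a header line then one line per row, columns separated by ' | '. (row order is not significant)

After WHERE (1 rows):
depts.qty | depts.yr
4 | 9
After GROUP BY (1 rows):
depts.yr | n
9 | 1

== RESULT ==
depts.yr | n
9 | 1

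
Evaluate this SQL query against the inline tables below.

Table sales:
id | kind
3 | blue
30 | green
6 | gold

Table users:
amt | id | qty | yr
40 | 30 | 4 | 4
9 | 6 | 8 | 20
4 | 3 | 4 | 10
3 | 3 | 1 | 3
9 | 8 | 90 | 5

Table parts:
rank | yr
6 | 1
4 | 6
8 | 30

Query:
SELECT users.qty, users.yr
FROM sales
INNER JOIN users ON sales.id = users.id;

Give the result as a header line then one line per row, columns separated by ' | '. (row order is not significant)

After JOIN users (4 rows):
sales.id | sales.kind | users.amt | users.id | users.qty | users.yr
3 | blue | 4 | 3 | 4 | 10
3 | blue | 3 | 3 | 1 | 3
30 | green | 40 | 30 | 4 | 4
6 | gold | 9 | 6 | 8 | 20
After SELECT (4 rows):
users.qty | users.yr
4 | 10
1 | 3
4 | 4
8 | 20

== RESULT ==
users.qty | users.yr
4 | 10
1 | 3
4 | 4
8 | 20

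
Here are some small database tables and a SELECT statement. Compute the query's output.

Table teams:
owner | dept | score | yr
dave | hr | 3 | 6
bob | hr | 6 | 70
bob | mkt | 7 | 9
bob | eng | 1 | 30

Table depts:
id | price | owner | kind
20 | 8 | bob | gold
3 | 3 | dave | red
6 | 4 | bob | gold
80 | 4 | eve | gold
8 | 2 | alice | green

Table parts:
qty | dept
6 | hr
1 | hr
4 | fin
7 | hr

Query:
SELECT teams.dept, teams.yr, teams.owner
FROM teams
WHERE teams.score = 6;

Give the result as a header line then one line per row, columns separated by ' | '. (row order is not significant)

== RESULT ==
teams.dept | teams.yr | teams.owner
hr | 70 | bob

Derivation:
After WHERE (1 rows):
teams.owner | teams.dept | teams.score | teams.yr
bob | hr | 6 | 70
After SELECT (1 rows):
teams.dept | teams.yr | teams.owner
hr | 70 | bob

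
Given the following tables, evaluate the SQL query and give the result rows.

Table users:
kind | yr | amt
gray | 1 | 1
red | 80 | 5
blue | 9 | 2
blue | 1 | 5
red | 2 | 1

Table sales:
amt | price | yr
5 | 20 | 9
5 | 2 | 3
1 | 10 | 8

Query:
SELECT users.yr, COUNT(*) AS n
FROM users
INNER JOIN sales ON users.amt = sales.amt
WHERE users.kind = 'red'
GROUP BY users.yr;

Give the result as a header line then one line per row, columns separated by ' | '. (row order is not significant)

== RESULT ==
users.yr | n
80 | 2
2 | 1

Derivation:
After JOIN sales (6 rows):
users.kind | users.yr | users.amt | sales.amt | sales.price | sales.yr
gray | 1 | 1 | 1 | 10 | 8
red | 80 | 5 | 5 | 20 | 9
red | 80 | 5 | 5 | 2 | 3
blue | 1 | 5 | 5 | 20 | 9
blue | 1 | 5 | 5 | 2 | 3
red | 2 | 1 | 1 | 10 | 8
After WHERE (3 rows):
users.kind | users.yr | users.amt | sales.amt | sales.price | sales.yr
red | 80 | 5 | 5 | 20 | 9
red | 80 | 5 | 5 | 2 | 3
red | 2 | 1 | 1 | 10 | 8
After GROUP BY (2 rows):
users.yr | n
80 | 2
2 | 1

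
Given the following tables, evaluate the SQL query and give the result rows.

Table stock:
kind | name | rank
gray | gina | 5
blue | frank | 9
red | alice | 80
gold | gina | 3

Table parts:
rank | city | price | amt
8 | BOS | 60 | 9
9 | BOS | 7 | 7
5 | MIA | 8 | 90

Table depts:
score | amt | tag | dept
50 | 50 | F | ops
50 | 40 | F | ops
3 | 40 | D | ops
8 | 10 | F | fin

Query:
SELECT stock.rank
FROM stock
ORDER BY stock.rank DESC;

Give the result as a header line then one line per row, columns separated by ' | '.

After SELECT (4 rows):
stock.rank
5
9
80
3
After ORDER BY (4 rows):
stock.rank
80
9
5
3

== RESULT ==
stock.rank
80
9
5
3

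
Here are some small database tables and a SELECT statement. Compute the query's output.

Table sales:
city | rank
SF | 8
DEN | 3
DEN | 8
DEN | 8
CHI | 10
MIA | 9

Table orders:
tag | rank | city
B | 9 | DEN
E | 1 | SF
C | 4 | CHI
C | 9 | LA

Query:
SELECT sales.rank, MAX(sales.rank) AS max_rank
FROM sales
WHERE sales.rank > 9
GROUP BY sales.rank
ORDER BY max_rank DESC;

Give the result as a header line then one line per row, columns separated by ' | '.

== RESULT ==
sales.rank | max_rank
10 | 10

Derivation:
After WHERE (1 rows):
sales.city | sales.rank
CHI | 10
After GROUP BY (1 rows):
sales.rank | max_rank
10 | 10
After ORDER BY (1 rows):
sales.rank | max_rank
10 | 10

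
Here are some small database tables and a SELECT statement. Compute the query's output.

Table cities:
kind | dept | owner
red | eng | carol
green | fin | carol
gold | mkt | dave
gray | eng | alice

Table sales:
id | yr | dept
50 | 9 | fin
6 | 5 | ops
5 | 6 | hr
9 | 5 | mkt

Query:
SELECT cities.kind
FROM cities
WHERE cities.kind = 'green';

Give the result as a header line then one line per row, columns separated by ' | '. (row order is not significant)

== RESULT ==
cities.kind
green

Derivation:
After WHERE (1 rows):
cities.kind | cities.dept | cities.owner
green | fin | carol
After SELECT (1 rows):
cities.kind
green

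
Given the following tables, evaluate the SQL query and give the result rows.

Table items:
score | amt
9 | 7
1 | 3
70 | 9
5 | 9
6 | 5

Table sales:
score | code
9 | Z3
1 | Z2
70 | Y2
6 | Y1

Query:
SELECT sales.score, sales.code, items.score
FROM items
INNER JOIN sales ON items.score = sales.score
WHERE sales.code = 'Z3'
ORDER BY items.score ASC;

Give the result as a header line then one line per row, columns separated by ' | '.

== RESULT ==
sales.score | sales.code | items.score
9 | Z3 | 9

Derivation:
After JOIN sales (4 rows):
items.score | items.amt | sales.score | sales.code
9 | 7 | 9 | Z3
1 | 3 | 1 | Z2
70 | 9 | 70 | Y2
6 | 5 | 6 | Y1
After WHERE (1 rows):
items.score | items.amt | sales.score | sales.code
9 | 7 | 9 | Z3
After SELECT (1 rows):
sales.score | sales.code | items.score
9 | Z3 | 9
After ORDER BY (1 rows):
sales.score | sales.code | items.score
9 | Z3 | 9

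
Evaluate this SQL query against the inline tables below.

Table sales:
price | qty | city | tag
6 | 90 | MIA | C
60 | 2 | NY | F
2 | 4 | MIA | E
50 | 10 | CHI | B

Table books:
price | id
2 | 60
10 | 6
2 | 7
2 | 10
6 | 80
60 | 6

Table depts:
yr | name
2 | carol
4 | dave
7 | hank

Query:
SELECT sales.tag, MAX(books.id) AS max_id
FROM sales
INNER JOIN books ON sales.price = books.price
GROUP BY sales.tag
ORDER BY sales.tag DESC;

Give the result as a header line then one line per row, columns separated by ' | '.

After JOIN books (5 rows):
sales.price | sales.qty | sales.city | sales.tag | books.price | books.id
6 | 90 | MIA | C | 6 | 80
60 | 2 | NY | F | 60 | 6
2 | 4 | MIA | E | 2 | 60
2 | 4 | MIA | E | 2 | 7
2 | 4 | MIA | E | 2 | 10
After GROUP BY (3 rows):
sales.tag | max_id
C | 80
F | 6
E | 60
After ORDER BY (3 rows):
sales.tag | max_id
F | 6
E | 60
C | 80

== RESULT ==
sales.tag | max_id
F | 6
E | 60
C | 80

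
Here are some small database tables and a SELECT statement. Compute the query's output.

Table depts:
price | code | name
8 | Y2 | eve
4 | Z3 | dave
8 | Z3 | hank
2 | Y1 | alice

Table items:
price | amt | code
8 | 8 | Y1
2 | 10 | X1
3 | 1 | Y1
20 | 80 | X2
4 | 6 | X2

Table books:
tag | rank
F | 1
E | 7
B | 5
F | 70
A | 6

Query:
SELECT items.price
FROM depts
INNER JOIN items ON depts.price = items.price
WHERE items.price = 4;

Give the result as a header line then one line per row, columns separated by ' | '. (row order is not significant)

== RESULT ==
items.price
4

Derivation:
After JOIN items (4 rows):
depts.price | depts.code | depts.name | items.price | items.amt | items.code
8 | Y2 | eve | 8 | 8 | Y1
4 | Z3 | dave | 4 | 6 | X2
8 | Z3 | hank | 8 | 8 | Y1
2 | Y1 | alice | 2 | 10 | X1
After WHERE (1 rows):
depts.price | depts.code | depts.name | items.price | items.amt | items.code
4 | Z3 | dave | 4 | 6 | X2
After SELECT (1 rows):
items.price
4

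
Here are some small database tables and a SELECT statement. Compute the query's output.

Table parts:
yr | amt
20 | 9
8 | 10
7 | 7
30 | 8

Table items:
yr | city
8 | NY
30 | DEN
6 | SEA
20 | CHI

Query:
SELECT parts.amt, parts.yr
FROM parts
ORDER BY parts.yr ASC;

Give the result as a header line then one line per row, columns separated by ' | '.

== RESULT ==
parts.amt | parts.yr
7 | 7
10 | 8
9 | 20
8 | 30

Derivation:
After SELECT (4 rows):
parts.amt | parts.yr
9 | 20
10 | 8
7 | 7
8 | 30
After ORDER BY (4 rows):
parts.amt | parts.yr
7 | 7
10 | 8
9 | 20
8 | 30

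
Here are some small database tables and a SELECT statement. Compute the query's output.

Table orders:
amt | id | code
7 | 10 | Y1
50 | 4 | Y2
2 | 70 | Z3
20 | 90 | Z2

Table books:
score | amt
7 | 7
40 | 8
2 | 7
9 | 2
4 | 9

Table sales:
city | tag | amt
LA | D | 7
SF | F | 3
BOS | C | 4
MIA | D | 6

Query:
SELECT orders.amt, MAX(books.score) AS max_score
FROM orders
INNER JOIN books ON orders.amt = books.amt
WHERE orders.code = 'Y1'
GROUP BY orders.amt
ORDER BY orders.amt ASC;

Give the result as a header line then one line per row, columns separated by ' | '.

After JOIN books (3 rows):
orders.amt | orders.id | orders.code | books.score | books.amt
7 | 10 | Y1 | 7 | 7
7 | 10 | Y1 | 2 | 7
2 | 70 | Z3 | 9 | 2
After WHERE (2 rows):
orders.amt | orders.id | orders.code | books.score | books.amt
7 | 10 | Y1 | 7 | 7
7 | 10 | Y1 | 2 | 7
After GROUP BY (1 rows):
orders.amt | max_score
7 | 7
After ORDER BY (1 rows):
orders.amt | max_score
7 | 7

== RESULT ==
orders.amt | max_score
7 | 7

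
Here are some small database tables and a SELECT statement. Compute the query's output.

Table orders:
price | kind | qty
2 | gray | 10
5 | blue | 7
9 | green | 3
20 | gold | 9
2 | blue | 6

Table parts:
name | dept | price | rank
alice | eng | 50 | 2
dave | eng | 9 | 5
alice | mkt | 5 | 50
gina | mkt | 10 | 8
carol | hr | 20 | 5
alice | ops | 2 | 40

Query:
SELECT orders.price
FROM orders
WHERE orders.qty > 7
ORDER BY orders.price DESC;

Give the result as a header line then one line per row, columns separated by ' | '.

== RESULT ==
orders.price
20
2

Derivation:
After WHERE (2 rows):
orders.price | orders.kind | orders.qty
2 | gray | 10
20 | gold | 9
After SELECT (2 rows):
orders.price
2
20
After ORDER BY (2 rows):
orders.price
20
2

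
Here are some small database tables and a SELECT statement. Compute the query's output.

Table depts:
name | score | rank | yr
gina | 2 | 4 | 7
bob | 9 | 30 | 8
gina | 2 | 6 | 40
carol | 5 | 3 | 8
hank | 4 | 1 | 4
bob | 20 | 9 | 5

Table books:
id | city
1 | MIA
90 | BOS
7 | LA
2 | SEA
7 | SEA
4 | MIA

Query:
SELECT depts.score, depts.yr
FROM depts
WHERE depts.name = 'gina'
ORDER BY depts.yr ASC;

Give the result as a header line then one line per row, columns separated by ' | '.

== RESULT ==
depts.score | depts.yr
2 | 7
2 | 40

Derivation:
After WHERE (2 rows):
depts.name | depts.score | depts.rank | depts.yr
gina | 2 | 4 | 7
gina | 2 | 6 | 40
After SELECT (2 rows):
depts.score | depts.yr
2 | 7
2 | 40
After ORDER BY (2 rows):
depts.score | depts.yr
2 | 7
2 | 40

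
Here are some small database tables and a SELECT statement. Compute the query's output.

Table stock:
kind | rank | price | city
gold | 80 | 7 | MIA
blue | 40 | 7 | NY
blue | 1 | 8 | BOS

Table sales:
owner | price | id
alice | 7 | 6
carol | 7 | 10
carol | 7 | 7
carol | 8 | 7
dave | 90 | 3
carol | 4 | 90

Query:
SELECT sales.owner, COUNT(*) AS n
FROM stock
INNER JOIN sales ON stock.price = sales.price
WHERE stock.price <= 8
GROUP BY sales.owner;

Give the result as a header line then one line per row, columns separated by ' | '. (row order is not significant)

After JOIN sales (7 rows):
stock.kind | stock.rank | stock.price | stock.city | sales.owner | sales.price | sales.id
gold | 80 | 7 | MIA | alice | 7 | 6
gold | 80 | 7 | MIA | carol | 7 | 10
gold | 80 | 7 | MIA | carol | 7 | 7
blue | 40 | 7 | NY | alice | 7 | 6
blue | 40 | 7 | NY | carol | 7 | 10
blue | 40 | 7 | NY | carol | 7 | 7
blue | 1 | 8 | BOS | carol | 8 | 7
After WHERE (7 rows):
stock.kind | stock.rank | stock.price | stock.city | sales.owner | sales.price | sales.id
gold | 80 | 7 | MIA | alice | 7 | 6
gold | 80 | 7 | MIA | carol | 7 | 10
gold | 80 | 7 | MIA | carol | 7 | 7
blue | 40 | 7 | NY | alice | 7 | 6
blue | 40 | 7 | NY | carol | 7 | 10
blue | 40 | 7 | NY | carol | 7 | 7
blue | 1 | 8 | BOS | carol | 8 | 7
After GROUP BY (2 rows):
sales.owner | n
alice | 2
carol | 5

== RESULT ==
sales.owner | n
alice | 2
carol | 5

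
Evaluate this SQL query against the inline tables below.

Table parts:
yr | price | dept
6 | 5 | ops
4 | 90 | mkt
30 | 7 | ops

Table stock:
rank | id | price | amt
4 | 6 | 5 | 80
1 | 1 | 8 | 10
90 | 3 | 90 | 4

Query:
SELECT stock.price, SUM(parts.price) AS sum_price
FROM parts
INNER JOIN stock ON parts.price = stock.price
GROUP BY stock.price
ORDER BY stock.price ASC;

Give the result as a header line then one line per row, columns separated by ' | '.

== RESULT ==
stock.price | sum_price
5 | 5
90 | 90

Derivation:
After JOIN stock (2 rows):
parts.yr | parts.price | parts.dept | stock.rank | stock.id | stock.price | stock.amt
6 | 5 | ops | 4 | 6 | 5 | 80
4 | 90 | mkt | 90 | 3 | 90 | 4
After GROUP BY (2 rows):
stock.price | sum_price
5 | 5
90 | 90
After ORDER BY (2 rows):
stock.price | sum_price
5 | 5
90 | 90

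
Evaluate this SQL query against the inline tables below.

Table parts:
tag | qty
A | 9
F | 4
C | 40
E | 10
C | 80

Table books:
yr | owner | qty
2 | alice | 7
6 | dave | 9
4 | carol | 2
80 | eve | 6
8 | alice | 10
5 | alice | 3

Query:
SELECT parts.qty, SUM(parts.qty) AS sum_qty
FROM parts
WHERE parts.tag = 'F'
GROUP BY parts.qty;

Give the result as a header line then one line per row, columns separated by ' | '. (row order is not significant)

After WHERE (1 rows):
parts.tag | parts.qty
F | 4
After GROUP BY (1 rows):
parts.qty | sum_qty
4 | 4

== RESULT ==
parts.qty | sum_qty
4 | 4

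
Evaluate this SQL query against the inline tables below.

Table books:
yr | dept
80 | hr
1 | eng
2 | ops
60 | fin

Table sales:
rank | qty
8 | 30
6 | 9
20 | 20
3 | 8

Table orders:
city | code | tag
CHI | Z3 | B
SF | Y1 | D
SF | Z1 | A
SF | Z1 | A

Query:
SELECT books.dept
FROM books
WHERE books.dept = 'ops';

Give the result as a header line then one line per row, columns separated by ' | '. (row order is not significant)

After WHERE (1 rows):
books.yr | books.dept
2 | ops
After SELECT (1 rows):
books.dept
ops

== RESULT ==
books.dept
ops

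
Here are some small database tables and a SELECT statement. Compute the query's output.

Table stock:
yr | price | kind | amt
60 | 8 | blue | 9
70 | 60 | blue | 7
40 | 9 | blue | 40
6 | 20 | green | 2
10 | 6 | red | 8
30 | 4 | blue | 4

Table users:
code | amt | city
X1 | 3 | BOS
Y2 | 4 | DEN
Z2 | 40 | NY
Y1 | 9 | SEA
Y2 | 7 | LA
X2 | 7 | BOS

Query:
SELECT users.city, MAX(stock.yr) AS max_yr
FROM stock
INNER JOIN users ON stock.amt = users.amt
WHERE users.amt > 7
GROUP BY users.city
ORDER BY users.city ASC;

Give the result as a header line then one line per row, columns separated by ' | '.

== RESULT ==
users.city | max_yr
NY | 40
SEA | 60

Derivation:
After JOIN users (5 rows):
stock.yr | stock.price | stock.kind | stock.amt | users.code | users.amt | users.city
60 | 8 | blue | 9 | Y1 | 9 | SEA
70 | 60 | blue | 7 | Y2 | 7 | LA
70 | 60 | blue | 7 | X2 | 7 | BOS
40 | 9 | blue | 40 | Z2 | 40 | NY
30 | 4 | blue | 4 | Y2 | 4 | DEN
After WHERE (2 rows):
stock.yr | stock.price | stock.kind | stock.amt | users.code | users.amt | users.city
60 | 8 | blue | 9 | Y1 | 9 | SEA
40 | 9 | blue | 40 | Z2 | 40 | NY
After GROUP BY (2 rows):
users.city | max_yr
SEA | 60
NY | 40
After ORDER BY (2 rows):
users.city | max_yr
NY | 40
SEA | 60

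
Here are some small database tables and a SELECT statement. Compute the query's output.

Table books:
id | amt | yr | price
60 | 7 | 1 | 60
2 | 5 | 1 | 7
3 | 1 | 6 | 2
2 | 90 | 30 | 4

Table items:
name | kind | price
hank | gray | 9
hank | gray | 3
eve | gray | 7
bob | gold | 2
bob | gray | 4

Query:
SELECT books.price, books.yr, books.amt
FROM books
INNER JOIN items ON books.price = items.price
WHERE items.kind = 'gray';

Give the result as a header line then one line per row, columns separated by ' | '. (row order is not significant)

After JOIN items (3 rows):
books.id | books.amt | books.yr | books.price | items.name | items.kind | items.price
2 | 5 | 1 | 7 | eve | gray | 7
3 | 1 | 6 | 2 | bob | gold | 2
2 | 90 | 30 | 4 | bob | gray | 4
After WHERE (2 rows):
books.id | books.amt | books.yr | books.price | items.name | items.kind | items.price
2 | 5 | 1 | 7 | eve | gray | 7
2 | 90 | 30 | 4 | bob | gray | 4
After SELECT (2 rows):
books.price | books.yr | books.amt
7 | 1 | 5
4 | 30 | 90

== RESULT ==
books.price | books.yr | books.amt
7 | 1 | 5
4 | 30 | 90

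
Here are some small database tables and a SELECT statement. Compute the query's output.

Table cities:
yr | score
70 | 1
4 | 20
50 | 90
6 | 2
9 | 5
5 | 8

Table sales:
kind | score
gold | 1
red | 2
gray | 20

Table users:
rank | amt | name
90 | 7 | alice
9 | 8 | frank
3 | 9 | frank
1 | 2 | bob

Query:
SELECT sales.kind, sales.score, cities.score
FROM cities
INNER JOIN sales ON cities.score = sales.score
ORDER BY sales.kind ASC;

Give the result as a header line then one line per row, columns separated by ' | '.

After JOIN sales (3 rows):
cities.yr | cities.score | sales.kind | sales.score
70 | 1 | gold | 1
4 | 20 | gray | 20
6 | 2 | red | 2
After SELECT (3 rows):
sales.kind | sales.score | cities.score
gold | 1 | 1
gray | 20 | 20
red | 2 | 2
After ORDER BY (3 rows):
sales.kind | sales.score | cities.score
gold | 1 | 1
gray | 20 | 20
red | 2 | 2

== RESULT ==
sales.kind | sales.score | cities.score
gold | 1 | 1
gray | 20 | 20
red | 2 | 2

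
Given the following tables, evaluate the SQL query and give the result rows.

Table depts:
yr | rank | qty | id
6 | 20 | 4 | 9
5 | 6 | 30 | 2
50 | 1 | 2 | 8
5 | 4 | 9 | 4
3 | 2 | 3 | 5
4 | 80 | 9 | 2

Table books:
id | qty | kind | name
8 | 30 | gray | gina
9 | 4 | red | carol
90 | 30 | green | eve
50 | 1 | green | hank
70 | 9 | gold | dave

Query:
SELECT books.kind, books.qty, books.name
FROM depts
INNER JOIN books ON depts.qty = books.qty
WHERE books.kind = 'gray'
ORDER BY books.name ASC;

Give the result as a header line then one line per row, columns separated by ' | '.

After JOIN books (5 rows):
depts.yr | depts.rank | depts.qty | depts.id | books.id | books.qty | books.kind | books.name
6 | 20 | 4 | 9 | 9 | 4 | red | carol
5 | 6 | 30 | 2 | 8 | 30 | gray | gina
5 | 6 | 30 | 2 | 90 | 30 | green | eve
5 | 4 | 9 | 4 | 70 | 9 | gold | dave
4 | 80 | 9 | 2 | 70 | 9 | gold | dave
After WHERE (1 rows):
depts.yr | depts.rank | depts.qty | depts.id | books.id | books.qty | books.kind | books.name
5 | 6 | 30 | 2 | 8 | 30 | gray | gina
After SELECT (1 rows):
books.kind | books.qty | books.name
gray | 30 | gina
After ORDER BY (1 rows):
books.kind | books.qty | books.name
gray | 30 | gina

== RESULT ==
books.kind | books.qty | books.name
gray | 30 | gina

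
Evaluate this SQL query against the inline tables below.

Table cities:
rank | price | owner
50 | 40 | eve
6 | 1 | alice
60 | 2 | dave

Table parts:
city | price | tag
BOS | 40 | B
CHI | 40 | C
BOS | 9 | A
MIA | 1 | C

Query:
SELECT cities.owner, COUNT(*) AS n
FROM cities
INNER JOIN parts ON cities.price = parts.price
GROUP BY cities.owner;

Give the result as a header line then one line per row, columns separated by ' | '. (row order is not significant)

== RESULT ==
cities.owner | n
eve | 2
alice | 1

Derivation:
After JOIN parts (3 rows):
cities.rank | cities.price | cities.owner | parts.city | parts.price | parts.tag
50 | 40 | eve | BOS | 40 | B
50 | 40 | eve | CHI | 40 | C
6 | 1 | alice | MIA | 1 | C
After GROUP BY (2 rows):
cities.owner | n
eve | 2
alice | 1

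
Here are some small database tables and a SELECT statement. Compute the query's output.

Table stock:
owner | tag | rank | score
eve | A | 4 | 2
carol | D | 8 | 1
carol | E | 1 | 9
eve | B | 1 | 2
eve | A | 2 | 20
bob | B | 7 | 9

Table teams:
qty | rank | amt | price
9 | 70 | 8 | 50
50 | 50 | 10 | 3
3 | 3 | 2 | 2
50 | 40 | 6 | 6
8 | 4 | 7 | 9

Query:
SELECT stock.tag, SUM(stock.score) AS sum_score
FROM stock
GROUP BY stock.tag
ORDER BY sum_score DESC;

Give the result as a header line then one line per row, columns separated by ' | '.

== RESULT ==
stock.tag | sum_score
A | 22
B | 11
E | 9
D | 1

Derivation:
After GROUP BY (4 rows):
stock.tag | sum_score
A | 22
D | 1
E | 9
B | 11
After ORDER BY (4 rows):
stock.tag | sum_score
A | 22
B | 11
E | 9
D | 1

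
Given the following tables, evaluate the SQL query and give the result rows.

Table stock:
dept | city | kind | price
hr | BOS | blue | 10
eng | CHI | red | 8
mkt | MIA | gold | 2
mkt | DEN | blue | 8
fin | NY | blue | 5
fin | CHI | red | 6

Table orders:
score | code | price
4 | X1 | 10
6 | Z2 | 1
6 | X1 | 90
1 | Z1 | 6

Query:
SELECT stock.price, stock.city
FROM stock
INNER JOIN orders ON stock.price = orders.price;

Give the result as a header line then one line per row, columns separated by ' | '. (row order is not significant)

After JOIN orders (2 rows):
stock.dept | stock.city | stock.kind | stock.price | orders.score | orders.code | orders.price
hr | BOS | blue | 10 | 4 | X1 | 10
fin | CHI | red | 6 | 1 | Z1 | 6
After SELECT (2 rows):
stock.price | stock.city
10 | BOS
6 | CHI

== RESULT ==
stock.price | stock.city
10 | BOS
6 | CHI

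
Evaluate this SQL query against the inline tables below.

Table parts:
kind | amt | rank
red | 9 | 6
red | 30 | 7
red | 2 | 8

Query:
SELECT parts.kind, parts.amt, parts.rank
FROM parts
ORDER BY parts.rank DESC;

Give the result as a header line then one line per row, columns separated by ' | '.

== RESULT ==
parts.kind | parts.amt | parts.rank
red | 2 | 8
red | 30 | 7
red | 9 | 6

Derivation:
After SELECT (3 rows):
parts.kind | parts.amt | parts.rank
red | 9 | 6
red | 30 | 7
red | 2 | 8
After ORDER BY (3 rows):
parts.kind | parts.amt | parts.rank
red | 2 | 8
red | 30 | 7
red | 9 | 6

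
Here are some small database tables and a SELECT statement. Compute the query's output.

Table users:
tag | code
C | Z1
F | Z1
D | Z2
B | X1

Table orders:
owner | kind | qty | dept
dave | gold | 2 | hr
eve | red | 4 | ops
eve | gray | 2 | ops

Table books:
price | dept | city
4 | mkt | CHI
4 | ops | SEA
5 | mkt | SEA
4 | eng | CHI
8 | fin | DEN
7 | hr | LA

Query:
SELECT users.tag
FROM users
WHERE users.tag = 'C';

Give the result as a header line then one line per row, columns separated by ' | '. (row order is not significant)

After WHERE (1 rows):
users.tag | users.code
C | Z1
After SELECT (1 rows):
users.tag
C

== RESULT ==
users.tag
C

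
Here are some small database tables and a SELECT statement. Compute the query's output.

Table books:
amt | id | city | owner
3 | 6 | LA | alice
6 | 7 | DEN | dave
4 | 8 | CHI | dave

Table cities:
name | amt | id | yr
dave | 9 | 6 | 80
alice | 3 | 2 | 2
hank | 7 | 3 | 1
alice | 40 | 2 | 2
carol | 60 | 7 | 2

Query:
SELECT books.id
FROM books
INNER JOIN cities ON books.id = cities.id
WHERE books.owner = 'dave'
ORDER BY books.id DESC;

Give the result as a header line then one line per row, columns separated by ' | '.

== RESULT ==
books.id
7

Derivation:
After JOIN cities (2 rows):
books.amt | books.id | books.city | books.owner | cities.name | cities.amt | cities.id | cities.yr
3 | 6 | LA | alice | dave | 9 | 6 | 80
6 | 7 | DEN | dave | carol | 60 | 7 | 2
After WHERE (1 rows):
books.amt | books.id | books.city | books.owner | cities.name | cities.amt | cities.id | cities.yr
6 | 7 | DEN | dave | carol | 60 | 7 | 2
After SELECT (1 rows):
books.id
7
After ORDER BY (1 rows):
books.id
7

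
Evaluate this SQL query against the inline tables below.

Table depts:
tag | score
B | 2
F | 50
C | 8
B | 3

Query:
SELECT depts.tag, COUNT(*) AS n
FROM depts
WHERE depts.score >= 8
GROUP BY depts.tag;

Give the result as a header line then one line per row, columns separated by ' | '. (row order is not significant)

== RESULT ==
depts.tag | n
F | 1
C | 1

Derivation:
After WHERE (2 rows):
depts.tag | depts.score
F | 50
C | 8
After GROUP BY (2 rows):
depts.tag | n
F | 1
C | 1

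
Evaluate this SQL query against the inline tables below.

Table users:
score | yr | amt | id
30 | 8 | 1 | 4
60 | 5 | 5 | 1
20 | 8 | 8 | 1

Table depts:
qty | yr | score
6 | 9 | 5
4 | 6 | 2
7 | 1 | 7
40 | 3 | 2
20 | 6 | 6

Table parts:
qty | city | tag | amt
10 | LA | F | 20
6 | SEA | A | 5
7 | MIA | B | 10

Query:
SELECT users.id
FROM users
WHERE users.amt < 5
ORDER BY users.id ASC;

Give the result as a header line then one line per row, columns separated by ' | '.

== RESULT ==
users.id
4

Derivation:
After WHERE (1 rows):
users.score | users.yr | users.amt | users.id
30 | 8 | 1 | 4
After SELECT (1 rows):
users.id
4
After ORDER BY (1 rows):
users.id
4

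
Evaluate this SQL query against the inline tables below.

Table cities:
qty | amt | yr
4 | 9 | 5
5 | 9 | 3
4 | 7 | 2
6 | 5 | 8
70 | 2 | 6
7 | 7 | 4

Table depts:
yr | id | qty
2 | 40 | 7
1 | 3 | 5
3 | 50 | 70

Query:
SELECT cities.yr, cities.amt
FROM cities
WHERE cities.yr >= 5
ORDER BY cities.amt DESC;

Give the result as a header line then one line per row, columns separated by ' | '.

After WHERE (3 rows):
cities.qty | cities.amt | cities.yr
4 | 9 | 5
6 | 5 | 8
70 | 2 | 6
After SELECT (3 rows):
cities.yr | cities.amt
5 | 9
8 | 5
6 | 2
After ORDER BY (3 rows):
cities.yr | cities.amt
5 | 9
8 | 5
6 | 2

== RESULT ==
cities.yr | cities.amt
5 | 9
8 | 5
6 | 2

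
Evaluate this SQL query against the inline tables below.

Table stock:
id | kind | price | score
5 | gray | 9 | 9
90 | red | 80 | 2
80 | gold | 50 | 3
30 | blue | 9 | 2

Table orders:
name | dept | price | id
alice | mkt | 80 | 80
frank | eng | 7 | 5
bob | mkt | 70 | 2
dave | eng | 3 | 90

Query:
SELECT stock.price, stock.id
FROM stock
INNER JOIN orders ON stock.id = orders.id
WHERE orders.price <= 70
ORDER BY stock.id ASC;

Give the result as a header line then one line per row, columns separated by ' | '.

== RESULT ==
stock.price | stock.id
9 | 5
80 | 90

Derivation:
After JOIN orders (3 rows):
stock.id | stock.kind | stock.price | stock.score | orders.name | orders.dept | orders.price | orders.id
5 | gray | 9 | 9 | frank | eng | 7 | 5
90 | red | 80 | 2 | dave | eng | 3 | 90
80 | gold | 50 | 3 | alice | mkt | 80 | 80
After WHERE (2 rows):
stock.id | stock.kind | stock.price | stock.score | orders.name | orders.dept | orders.price | orders.id
5 | gray | 9 | 9 | frank | eng | 7 | 5
90 | red | 80 | 2 | dave | eng | 3 | 90
After SELECT (2 rows):
stock.price | stock.id
9 | 5
80 | 90
After ORDER BY (2 rows):
stock.price | stock.id
9 | 5
80 | 90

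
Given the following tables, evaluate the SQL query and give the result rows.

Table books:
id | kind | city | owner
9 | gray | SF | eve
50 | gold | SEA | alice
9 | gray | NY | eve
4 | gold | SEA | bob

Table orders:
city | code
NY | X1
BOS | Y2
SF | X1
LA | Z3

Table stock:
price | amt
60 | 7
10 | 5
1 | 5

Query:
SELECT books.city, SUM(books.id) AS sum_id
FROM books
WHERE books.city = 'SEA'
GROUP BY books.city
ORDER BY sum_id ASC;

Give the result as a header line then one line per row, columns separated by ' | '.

After WHERE (2 rows):
books.id | books.kind | books.city | books.owner
50 | gold | SEA | alice
4 | gold | SEA | bob
After GROUP BY (1 rows):
books.city | sum_id
SEA | 54
After ORDER BY (1 rows):
books.city | sum_id
SEA | 54

== RESULT ==
books.city | sum_id
SEA | 54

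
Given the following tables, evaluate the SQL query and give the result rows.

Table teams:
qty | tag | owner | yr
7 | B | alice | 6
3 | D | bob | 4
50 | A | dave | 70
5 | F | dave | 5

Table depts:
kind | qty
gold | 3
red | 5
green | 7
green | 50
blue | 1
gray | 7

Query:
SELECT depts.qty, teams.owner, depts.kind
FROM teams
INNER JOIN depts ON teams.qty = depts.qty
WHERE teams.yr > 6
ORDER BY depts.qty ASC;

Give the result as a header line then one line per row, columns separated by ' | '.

After JOIN depts (5 rows):
teams.qty | teams.tag | teams.owner | teams.yr | depts.kind | depts.qty
7 | B | alice | 6 | green | 7
7 | B | alice | 6 | gray | 7
3 | D | bob | 4 | gold | 3
50 | A | dave | 70 | green | 50
5 | F | dave | 5 | red | 5
After WHERE (1 rows):
teams.qty | teams.tag | teams.owner | teams.yr | depts.kind | depts.qty
50 | A | dave | 70 | green | 50
After SELECT (1 rows):
depts.qty | teams.owner | depts.kind
50 | dave | green
After ORDER BY (1 rows):
depts.qty | teams.owner | depts.kind
50 | dave | green

== RESULT ==
depts.qty | teams.owner | depts.kind
50 | dave | green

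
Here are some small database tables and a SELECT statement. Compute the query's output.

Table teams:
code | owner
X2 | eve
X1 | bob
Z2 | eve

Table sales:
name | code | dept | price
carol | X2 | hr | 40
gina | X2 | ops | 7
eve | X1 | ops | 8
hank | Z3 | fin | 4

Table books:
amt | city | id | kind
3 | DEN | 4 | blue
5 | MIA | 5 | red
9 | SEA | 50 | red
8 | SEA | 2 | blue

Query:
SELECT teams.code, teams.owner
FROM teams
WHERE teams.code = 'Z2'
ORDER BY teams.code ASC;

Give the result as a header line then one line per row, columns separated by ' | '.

After WHERE (1 rows):
teams.code | teams.owner
Z2 | eve
After SELECT (1 rows):
teams.code | teams.owner
Z2 | eve
After ORDER BY (1 rows):
teams.code | teams.owner
Z2 | eve

== RESULT ==
teams.code | teams.owner
Z2 | eve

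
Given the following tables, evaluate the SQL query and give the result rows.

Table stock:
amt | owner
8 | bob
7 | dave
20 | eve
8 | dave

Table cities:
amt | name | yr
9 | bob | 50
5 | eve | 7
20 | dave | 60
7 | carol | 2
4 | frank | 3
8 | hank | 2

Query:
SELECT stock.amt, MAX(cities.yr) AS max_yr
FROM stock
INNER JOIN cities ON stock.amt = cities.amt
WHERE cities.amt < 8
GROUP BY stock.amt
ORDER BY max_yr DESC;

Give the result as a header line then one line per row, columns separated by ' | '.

After JOIN cities (4 rows):
stock.amt | stock.owner | cities.amt | cities.name | cities.yr
8 | bob | 8 | hank | 2
7 | dave | 7 | carol | 2
20 | eve | 20 | dave | 60
8 | dave | 8 | hank | 2
After WHERE (1 rows):
stock.amt | stock.owner | cities.amt | cities.name | cities.yr
7 | dave | 7 | carol | 2
After GROUP BY (1 rows):
stock.amt | max_yr
7 | 2
After ORDER BY (1 rows):
stock.amt | max_yr
7 | 2

== RESULT ==
stock.amt | max_yr
7 | 2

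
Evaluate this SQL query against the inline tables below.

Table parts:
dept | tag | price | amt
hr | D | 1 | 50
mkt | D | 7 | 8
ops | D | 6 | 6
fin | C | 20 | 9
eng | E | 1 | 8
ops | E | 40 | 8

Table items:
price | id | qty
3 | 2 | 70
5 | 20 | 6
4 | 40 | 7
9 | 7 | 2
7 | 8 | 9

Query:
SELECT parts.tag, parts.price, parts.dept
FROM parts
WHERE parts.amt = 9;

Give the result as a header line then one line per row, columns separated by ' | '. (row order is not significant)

After WHERE (1 rows):
parts.dept | parts.tag | parts.price | parts.amt
fin | C | 20 | 9
After SELECT (1 rows):
parts.tag | parts.price | parts.dept
C | 20 | fin

== RESULT ==
parts.tag | parts.price | parts.dept
C | 20 | fin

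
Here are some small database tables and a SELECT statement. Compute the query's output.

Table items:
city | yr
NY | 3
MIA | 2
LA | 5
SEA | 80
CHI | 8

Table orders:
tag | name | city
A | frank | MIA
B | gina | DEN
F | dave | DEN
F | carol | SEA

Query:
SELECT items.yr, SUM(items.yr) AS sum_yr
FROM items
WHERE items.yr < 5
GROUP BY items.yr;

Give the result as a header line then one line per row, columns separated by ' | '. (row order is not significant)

After WHERE (2 rows):
items.city | items.yr
NY | 3
MIA | 2
After GROUP BY (2 rows):
items.yr | sum_yr
3 | 3
2 | 2

== RESULT ==
items.yr | sum_yr
3 | 3
2 | 2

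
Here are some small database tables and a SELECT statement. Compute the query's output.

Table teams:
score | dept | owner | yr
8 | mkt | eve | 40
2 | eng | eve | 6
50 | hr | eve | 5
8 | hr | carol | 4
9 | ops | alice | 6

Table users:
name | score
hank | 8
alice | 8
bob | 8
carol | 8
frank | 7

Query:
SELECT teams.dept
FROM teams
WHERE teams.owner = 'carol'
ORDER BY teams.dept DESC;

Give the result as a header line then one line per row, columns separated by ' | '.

After WHERE (1 rows):
teams.score | teams.dept | teams.owner | teams.yr
8 | hr | carol | 4
After SELECT (1 rows):
teams.dept
hr
After ORDER BY (1 rows):
teams.dept
hr

== RESULT ==
teams.dept
hr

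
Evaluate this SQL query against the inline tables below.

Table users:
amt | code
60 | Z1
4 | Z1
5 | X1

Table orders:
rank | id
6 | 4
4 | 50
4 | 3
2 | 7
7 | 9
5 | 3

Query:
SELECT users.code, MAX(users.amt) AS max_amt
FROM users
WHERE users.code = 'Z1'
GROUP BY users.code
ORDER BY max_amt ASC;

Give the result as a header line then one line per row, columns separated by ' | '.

== RESULT ==
users.code | max_amt
Z1 | 60

Derivation:
After WHERE (2 rows):
users.amt | users.code
60 | Z1
4 | Z1
After GROUP BY (1 rows):
users.code | max_amt
Z1 | 60
After ORDER BY (1 rows):
users.code | max_amt
Z1 | 60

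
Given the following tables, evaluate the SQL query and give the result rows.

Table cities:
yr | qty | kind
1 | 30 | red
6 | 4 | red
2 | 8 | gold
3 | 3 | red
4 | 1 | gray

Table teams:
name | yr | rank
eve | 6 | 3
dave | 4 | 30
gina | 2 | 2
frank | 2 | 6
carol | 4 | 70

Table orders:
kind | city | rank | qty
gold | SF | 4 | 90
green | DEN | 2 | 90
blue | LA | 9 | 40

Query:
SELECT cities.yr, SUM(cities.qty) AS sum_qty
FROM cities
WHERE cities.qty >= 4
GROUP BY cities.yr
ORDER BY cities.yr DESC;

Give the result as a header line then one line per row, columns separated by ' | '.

== RESULT ==
cities.yr | sum_qty
6 | 4
2 | 8
1 | 30

Derivation:
After WHERE (3 rows):
cities.yr | cities.qty | cities.kind
1 | 30 | red
6 | 4 | red
2 | 8 | gold
After GROUP BY (3 rows):
cities.yr | sum_qty
1 | 30
6 | 4
2 | 8
After ORDER BY (3 rows):
cities.yr | sum_qty
6 | 4
2 | 8
1 | 30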